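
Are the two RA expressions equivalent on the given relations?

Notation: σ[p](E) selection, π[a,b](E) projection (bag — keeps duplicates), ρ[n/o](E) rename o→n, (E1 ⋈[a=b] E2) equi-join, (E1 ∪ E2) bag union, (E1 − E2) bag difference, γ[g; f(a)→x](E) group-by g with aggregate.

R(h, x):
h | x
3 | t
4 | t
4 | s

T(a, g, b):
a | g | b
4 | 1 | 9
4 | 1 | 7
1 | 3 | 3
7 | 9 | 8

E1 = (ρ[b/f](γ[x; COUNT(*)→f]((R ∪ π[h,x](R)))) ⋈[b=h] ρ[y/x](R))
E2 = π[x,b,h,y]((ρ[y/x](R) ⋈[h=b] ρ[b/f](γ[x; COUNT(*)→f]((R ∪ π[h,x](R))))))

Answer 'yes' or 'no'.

E1 stepwise |·|:
  R → 3
  R → 3
  π[h,x](R) → 3
  (R ∪ π[h,x](R)) → 6
  γ[x; COUNT(*)→f]((R ∪ π[h,x](R))) → 2
  ρ[b/f](γ[x; COUNT(*)→f]((R ∪ π[h,x](R)))) → 2
  R → 3
  ρ[y/x](R) → 3
  (ρ[b/f](γ[x; COUNT(*)→f]((R ∪ π[h,x](R)))) ⋈[b=h] ρ[y/x](R)) → 2
E2 stepwise |·|:
  R → 3
  ρ[y/x](R) → 3
  R → 3
  R → 3
  π[h,x](R) → 3
  (R ∪ π[h,x](R)) → 6
  γ[x; COUNT(*)→f]((R ∪ π[h,x](R))) → 2
  ρ[b/f](γ[x; COUNT(*)→f]((R ∪ π[h,x](R)))) → 2
  (ρ[y/x](R) ⋈[h=b] ρ[b/f](γ[x; COUNT(*)→f]((R ∪ π[h,x](R))))) → 2
  π[x,b,h,y]((ρ[y/x](R) ⋈[h=b] ρ[b/f](γ[x; COUNT(*)→f]((R ∪ π[h,x](R)))))) → 2

E1 and E2 produce the same multiset:
x | b | h | y
t | 4 | 4 | s
t | 4 | 4 | t

yes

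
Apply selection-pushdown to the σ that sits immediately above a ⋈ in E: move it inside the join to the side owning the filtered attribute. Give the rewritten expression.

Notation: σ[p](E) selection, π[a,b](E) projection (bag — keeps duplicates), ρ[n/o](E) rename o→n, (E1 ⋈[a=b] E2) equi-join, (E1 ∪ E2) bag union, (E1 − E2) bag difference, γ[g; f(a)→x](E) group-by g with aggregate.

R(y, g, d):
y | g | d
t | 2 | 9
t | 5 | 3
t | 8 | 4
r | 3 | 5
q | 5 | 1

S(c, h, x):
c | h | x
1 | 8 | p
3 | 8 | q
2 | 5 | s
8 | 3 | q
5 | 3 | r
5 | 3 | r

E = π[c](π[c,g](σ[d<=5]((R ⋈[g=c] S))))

σ filters on d, owned by the left side.
E' = π[c](π[c,g]((σ[d<=5](R) ⋈[g=c] S)))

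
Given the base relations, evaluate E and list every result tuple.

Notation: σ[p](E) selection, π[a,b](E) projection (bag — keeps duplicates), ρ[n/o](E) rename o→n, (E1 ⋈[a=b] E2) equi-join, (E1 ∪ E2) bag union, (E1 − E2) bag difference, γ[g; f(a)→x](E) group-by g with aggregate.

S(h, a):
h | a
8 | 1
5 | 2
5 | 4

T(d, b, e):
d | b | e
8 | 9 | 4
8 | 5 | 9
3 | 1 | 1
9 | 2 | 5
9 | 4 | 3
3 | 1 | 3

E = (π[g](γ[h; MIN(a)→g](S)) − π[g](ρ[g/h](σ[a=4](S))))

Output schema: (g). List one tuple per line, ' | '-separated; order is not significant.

Row counts bottom-up:
  S → 3
  γ[h; MIN(a)→g](S) → 2
  π[g](γ[h; MIN(a)→g](S)) → 2
  S → 3
  σ[a=4](S) → 1
  ρ[g/h](σ[a=4](S)) → 1
  π[g](ρ[g/h](σ[a=4](S))) → 1
  (π[g](γ[h; MIN(a)→g](S)) − π[g](ρ[g/h](σ[a=4](S)))) → 2

== RESULT ==
g
1
2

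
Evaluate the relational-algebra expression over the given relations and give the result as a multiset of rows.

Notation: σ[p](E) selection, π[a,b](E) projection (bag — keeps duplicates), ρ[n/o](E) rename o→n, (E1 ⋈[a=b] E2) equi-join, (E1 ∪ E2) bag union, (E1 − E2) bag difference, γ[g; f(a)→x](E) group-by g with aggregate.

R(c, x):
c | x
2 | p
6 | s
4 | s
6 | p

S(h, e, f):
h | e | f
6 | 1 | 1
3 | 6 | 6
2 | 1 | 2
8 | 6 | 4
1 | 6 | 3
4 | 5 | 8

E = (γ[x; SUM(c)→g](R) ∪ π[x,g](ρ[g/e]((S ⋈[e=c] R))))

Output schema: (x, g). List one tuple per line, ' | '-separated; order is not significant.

Row counts bottom-up:
  R → 4
  γ[x; SUM(c)→g](R) → 2
  S → 6
  R → 4
  (S ⋈[e=c] R) → 6
  ρ[g/e]((S ⋈[e=c] R)) → 6
  π[x,g](ρ[g/e]((S ⋈[e=c] R))) → 6
  (γ[x; SUM(c)→g](R) ∪ π[x,g](ρ[g/e]((S ⋈[e=c] R)))) → 8

== RESULT ==
x | g
p | 6
p | 6
p | 6
p | 8
s | 6
s | 6
s | 6
s | 10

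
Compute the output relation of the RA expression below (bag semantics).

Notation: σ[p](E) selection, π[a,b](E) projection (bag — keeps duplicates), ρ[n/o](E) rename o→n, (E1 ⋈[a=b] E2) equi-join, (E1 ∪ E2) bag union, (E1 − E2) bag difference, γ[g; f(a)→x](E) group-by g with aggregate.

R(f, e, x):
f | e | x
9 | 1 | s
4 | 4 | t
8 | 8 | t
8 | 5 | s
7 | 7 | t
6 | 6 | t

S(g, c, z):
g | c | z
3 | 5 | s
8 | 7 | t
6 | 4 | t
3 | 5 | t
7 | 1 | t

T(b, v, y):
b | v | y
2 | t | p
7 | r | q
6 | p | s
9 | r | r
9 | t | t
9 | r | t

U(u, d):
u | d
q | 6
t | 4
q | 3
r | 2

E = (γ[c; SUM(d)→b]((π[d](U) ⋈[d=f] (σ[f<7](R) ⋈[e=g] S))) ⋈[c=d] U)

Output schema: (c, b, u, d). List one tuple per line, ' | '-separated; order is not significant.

Subexpression sizes:
  U → 4
  π[d](U) → 4
  R → 6
  σ[f<7](R) → 2
  S → 5
  (σ[f<7](R) ⋈[e=g] S) → 1
  (π[d](U) ⋈[d=f] (σ[f<7](R) ⋈[e=g] S)) → 1
  γ[c; SUM(d)→b]((π[d](U) ⋈[d=f] (σ[f<7](R) ⋈[e=g] S))) → 1
  U → 4
  (γ[c; SUM(d)→b]((π[d](U) ⋈[d=f] (σ[f<7](R) ⋈[e=g] S))) ⋈[c=d] U) → 1

== RESULT ==
c | b | u | d
4 | 6 | t | 4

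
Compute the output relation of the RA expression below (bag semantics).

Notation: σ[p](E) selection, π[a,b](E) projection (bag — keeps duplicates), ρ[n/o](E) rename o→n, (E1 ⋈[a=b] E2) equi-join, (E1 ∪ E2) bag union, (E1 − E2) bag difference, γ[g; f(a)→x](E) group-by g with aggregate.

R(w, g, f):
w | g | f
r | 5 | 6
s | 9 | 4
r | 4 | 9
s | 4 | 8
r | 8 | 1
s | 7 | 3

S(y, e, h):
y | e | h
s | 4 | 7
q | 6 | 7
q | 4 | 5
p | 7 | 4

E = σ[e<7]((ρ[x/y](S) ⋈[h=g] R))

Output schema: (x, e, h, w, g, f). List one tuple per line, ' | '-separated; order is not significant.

Per-node cardinality:
  S → 4
  ρ[x/y](S) → 4
  R → 6
  (ρ[x/y](S) ⋈[h=g] R) → 5
  σ[e<7]((ρ[x/y](S) ⋈[h=g] R)) → 3

== RESULT ==
x | e | h | w | g | f
q | 4 | 5 | r | 5 | 6
q | 6 | 7 | s | 7 | 3
s | 4 | 7 | s | 7 | 3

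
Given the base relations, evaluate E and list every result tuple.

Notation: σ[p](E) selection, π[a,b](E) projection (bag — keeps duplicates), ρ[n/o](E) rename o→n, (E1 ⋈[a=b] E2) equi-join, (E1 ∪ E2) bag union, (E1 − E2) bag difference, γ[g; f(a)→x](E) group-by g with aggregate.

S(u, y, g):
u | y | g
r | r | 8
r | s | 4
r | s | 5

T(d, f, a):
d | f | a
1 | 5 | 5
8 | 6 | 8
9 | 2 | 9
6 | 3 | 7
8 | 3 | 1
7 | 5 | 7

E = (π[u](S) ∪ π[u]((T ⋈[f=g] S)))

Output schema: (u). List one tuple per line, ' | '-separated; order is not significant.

Subexpression sizes:
  S → 3
  π[u](S) → 3
  T → 6
  S → 3
  (T ⋈[f=g] S) → 2
  π[u]((T ⋈[f=g] S)) → 2
  (π[u](S) ∪ π[u]((T ⋈[f=g] S))) → 5

== RESULT ==
u
r
r
r
r
r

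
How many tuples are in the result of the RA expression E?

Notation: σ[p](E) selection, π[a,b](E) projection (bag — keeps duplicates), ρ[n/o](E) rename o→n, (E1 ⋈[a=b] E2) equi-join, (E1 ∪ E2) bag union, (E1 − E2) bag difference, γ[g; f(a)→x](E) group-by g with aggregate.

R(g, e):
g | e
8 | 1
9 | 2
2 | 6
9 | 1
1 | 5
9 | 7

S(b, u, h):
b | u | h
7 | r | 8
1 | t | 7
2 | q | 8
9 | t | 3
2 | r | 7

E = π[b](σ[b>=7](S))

Stepwise |·|:
  S → 5
  σ[b>=7](S) → 2
  π[b](σ[b>=7](S)) → 2

|E| = 2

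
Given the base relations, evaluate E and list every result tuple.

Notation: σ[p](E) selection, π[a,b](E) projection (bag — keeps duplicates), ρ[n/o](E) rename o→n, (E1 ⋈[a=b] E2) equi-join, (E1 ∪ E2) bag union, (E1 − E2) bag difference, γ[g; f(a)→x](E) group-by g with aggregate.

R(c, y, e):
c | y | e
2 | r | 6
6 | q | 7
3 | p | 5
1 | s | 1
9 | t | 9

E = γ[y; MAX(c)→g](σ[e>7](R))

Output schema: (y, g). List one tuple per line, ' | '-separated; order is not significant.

Stepwise |·|:
  R → 5
  σ[e>7](R) → 1
  γ[y; MAX(c)→g](σ[e>7](R)) → 1

== RESULT ==
y | g
t | 9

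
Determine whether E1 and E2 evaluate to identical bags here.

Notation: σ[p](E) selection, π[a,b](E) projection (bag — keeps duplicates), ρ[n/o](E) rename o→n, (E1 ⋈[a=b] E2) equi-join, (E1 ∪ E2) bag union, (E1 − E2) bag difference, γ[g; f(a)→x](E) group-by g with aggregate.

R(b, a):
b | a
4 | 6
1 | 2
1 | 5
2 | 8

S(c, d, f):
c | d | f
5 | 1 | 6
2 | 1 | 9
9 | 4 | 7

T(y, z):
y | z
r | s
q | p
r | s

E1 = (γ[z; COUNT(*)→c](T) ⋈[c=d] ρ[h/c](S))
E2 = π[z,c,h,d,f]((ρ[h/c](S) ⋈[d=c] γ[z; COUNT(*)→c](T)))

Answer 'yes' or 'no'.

E1 stepwise |·|:
  T → 3
  γ[z; COUNT(*)→c](T) → 2
  S → 3
  ρ[h/c](S) → 3
  (γ[z; COUNT(*)→c](T) ⋈[c=d] ρ[h/c](S)) → 2
E2 stepwise |·|:
  S → 3
  ρ[h/c](S) → 3
  T → 3
  γ[z; COUNT(*)→c](T) → 2
  (ρ[h/c](S) ⋈[d=c] γ[z; COUNT(*)→c](T)) → 2
  π[z,c,h,d,f]((ρ[h/c](S) ⋈[d=c] γ[z; COUNT(*)→c](T))) → 2

E1 and E2 produce the same multiset:
z | c | h | d | f
p | 1 | 2 | 1 | 9
p | 1 | 5 | 1 | 6

yes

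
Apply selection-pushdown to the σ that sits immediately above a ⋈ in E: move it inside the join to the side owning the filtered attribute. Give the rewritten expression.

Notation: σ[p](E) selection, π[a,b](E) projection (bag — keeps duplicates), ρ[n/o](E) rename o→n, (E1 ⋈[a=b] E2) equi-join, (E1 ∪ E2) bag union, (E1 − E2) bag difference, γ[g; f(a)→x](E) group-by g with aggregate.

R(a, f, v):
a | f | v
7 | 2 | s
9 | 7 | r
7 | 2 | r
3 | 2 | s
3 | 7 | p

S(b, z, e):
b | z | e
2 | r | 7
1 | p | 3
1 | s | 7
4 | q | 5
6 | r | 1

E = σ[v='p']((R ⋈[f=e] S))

σ filters on v, owned by the left side.
E' = (σ[v='p'](R) ⋈[f=e] S)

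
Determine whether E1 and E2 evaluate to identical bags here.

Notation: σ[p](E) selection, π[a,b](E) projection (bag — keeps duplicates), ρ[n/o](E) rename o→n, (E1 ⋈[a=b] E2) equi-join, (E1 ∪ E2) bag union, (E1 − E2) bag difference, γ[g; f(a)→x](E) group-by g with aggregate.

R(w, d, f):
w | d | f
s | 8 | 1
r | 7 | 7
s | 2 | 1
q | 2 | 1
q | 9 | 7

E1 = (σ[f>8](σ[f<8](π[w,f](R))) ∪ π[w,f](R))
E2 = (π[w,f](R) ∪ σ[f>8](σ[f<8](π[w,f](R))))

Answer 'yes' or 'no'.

E1 per-node cardinality:
  R → 5
  π[w,f](R) → 5
  σ[f<8](π[w,f](R)) → 5
  σ[f>8](σ[f<8](π[w,f](R))) → 0
  R → 5
  π[w,f](R) → 5
  (σ[f>8](σ[f<8](π[w,f](R))) ∪ π[w,f](R)) → 5
E2 per-node cardinality:
  R → 5
  π[w,f](R) → 5
  R → 5
  π[w,f](R) → 5
  σ[f<8](π[w,f](R)) → 5
  σ[f>8](σ[f<8](π[w,f](R))) → 0
  (π[w,f](R) ∪ σ[f>8](σ[f<8](π[w,f](R)))) → 5

E1 and E2 produce the same multiset:
w | f
q | 1
q | 7
r | 7
s | 1
s | 1

yes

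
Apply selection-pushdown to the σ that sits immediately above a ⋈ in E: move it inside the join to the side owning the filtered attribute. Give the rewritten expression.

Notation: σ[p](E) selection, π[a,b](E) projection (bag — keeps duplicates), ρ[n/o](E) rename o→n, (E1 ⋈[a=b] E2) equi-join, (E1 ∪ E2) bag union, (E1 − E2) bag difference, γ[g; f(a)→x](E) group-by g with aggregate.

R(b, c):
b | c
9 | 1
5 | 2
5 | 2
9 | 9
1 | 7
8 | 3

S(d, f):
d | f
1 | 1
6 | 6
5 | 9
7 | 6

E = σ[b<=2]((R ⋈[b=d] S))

σ filters on b, owned by the left side.
E' = (σ[b<=2](R) ⋈[b=d] S)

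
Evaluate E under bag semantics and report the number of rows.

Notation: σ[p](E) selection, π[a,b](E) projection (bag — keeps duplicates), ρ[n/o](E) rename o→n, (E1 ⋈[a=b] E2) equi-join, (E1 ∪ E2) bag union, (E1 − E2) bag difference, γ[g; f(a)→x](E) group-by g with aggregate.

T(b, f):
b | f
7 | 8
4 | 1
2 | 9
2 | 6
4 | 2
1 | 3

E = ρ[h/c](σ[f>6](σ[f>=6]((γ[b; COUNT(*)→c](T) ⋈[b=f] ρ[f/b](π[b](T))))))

Per-node cardinality:
  T → 6
  γ[b; COUNT(*)→c](T) → 4
  T → 6
  π[b](T) → 6
  ρ[f/b](π[b](T)) → 6
  (γ[b; COUNT(*)→c](T) ⋈[b=f] ρ[f/b](π[b](T))) → 6
  σ[f>=6]((γ[b; COUNT(*)→c](T) ⋈[b=f] ρ[f/b](π[b](T)))) → 1
  σ[f>6](σ[f>=6]((γ[b; COUNT(*)→c](T) ⋈[b=f] ρ[f/b](π[b](T))))) → 1
  ρ[h/c](σ[f>6](σ[f>=6]((γ[b; COUNT(*)→c](T) ⋈[b=f] ρ[f/b](π[b](T)))))) → 1

|E| = 1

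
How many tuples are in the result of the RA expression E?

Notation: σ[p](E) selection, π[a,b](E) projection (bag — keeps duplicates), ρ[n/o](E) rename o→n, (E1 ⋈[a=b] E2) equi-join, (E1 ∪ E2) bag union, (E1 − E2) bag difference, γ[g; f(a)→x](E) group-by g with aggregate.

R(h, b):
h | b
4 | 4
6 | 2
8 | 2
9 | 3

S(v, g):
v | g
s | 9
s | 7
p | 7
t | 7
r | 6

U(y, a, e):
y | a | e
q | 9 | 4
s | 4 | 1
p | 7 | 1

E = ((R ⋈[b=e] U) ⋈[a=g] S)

Subexpression sizes:
  R → 4
  U → 3
  (R ⋈[b=e] U) → 1
  S → 5
  ((R ⋈[b=e] U) ⋈[a=g] S) → 1

|E| = 1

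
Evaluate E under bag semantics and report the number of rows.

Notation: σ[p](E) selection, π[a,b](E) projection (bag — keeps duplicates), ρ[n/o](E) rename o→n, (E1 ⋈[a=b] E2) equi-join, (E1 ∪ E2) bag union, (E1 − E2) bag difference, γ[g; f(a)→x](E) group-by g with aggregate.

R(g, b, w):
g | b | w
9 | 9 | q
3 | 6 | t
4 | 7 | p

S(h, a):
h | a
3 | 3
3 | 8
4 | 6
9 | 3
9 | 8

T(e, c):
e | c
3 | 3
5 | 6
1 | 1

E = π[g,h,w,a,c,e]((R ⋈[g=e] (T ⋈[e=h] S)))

Per-node cardinality:
  R → 3
  T → 3
  S → 5
  (T ⋈[e=h] S) → 2
  (R ⋈[g=e] (T ⋈[e=h] S)) → 2
  π[g,h,w,a,c,e]((R ⋈[g=e] (T ⋈[e=h] S))) → 2

|E| = 2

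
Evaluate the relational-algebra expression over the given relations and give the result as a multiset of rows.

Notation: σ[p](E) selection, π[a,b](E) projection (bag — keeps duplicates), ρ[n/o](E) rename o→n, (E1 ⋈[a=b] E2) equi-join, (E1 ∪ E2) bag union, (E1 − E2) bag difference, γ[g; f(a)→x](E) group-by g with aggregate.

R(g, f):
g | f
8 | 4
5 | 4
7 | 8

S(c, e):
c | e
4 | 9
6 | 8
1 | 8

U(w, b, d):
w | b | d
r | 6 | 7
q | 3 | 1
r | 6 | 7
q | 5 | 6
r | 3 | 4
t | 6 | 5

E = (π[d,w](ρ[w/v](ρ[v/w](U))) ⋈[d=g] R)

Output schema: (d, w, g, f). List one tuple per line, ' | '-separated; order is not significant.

Per-node cardinality:
  U → 6
  ρ[v/w](U) → 6
  ρ[w/v](ρ[v/w](U)) → 6
  π[d,w](ρ[w/v](ρ[v/w](U))) → 6
  R → 3
  (π[d,w](ρ[w/v](ρ[v/w](U))) ⋈[d=g] R) → 3

== RESULT ==
d | w | g | f
5 | t | 5 | 4
7 | r | 7 | 8
7 | r | 7 | 8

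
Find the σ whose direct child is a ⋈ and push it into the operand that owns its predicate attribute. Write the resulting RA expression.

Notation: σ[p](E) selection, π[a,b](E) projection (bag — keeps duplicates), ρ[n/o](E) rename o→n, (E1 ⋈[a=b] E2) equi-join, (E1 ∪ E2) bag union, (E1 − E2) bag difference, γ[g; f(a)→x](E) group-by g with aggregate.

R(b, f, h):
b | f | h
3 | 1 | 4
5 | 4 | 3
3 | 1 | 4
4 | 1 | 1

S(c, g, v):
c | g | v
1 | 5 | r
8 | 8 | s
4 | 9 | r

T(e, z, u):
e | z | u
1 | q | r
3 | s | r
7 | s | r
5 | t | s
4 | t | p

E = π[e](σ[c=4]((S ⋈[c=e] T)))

σ filters on c, owned by the left side.
E' = π[e]((σ[c=4](S) ⋈[c=e] T))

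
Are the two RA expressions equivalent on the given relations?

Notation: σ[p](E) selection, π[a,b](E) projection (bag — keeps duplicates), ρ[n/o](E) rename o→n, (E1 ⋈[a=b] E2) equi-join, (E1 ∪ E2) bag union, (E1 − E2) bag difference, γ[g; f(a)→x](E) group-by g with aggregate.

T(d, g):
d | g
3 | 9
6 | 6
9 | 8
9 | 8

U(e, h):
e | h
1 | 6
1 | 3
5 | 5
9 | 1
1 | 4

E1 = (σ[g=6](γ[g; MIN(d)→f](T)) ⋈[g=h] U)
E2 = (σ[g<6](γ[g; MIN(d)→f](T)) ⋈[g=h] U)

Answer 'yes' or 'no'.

E1 subexpression sizes:
  T → 4
  γ[g; MIN(d)→f](T) → 3
  σ[g=6](γ[g; MIN(d)→f](T)) → 1
  U → 5
  (σ[g=6](γ[g; MIN(d)→f](T)) ⋈[g=h] U) → 1
E2 subexpression sizes:
  T → 4
  γ[g; MIN(d)→f](T) → 3
  σ[g<6](γ[g; MIN(d)→f](T)) → 0
  U → 5
  (σ[g<6](γ[g; MIN(d)→f](T)) ⋈[g=h] U) → 0

E1 result:
g | f | e | h
6 | 6 | 1 | 6
E2 result:
g | f | e | h
(0 rows)
Witness: (6, 6, 1, 6) appears 1× in E1 but 0× in E2.

no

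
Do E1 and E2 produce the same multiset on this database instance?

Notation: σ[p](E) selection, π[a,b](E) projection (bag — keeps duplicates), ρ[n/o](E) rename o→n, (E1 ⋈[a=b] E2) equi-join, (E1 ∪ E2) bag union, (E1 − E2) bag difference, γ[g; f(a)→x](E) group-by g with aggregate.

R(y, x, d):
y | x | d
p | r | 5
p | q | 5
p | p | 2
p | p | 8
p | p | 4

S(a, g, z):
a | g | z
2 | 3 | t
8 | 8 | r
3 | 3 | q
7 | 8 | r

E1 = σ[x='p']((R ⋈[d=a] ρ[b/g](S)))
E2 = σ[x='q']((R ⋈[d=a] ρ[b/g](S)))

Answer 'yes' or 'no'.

E1 row counts bottom-up:
  R → 5
  S → 4
  ρ[b/g](S) → 4
  (R ⋈[d=a] ρ[b/g](S)) → 2
  σ[x='p']((R ⋈[d=a] ρ[b/g](S))) → 2
E2 row counts bottom-up:
  R → 5
  S → 4
  ρ[b/g](S) → 4
  (R ⋈[d=a] ρ[b/g](S)) → 2
  σ[x='q']((R ⋈[d=a] ρ[b/g](S))) → 0

E1 result:
y | x | d | a | b | z
p | p | 2 | 2 | 3 | t
p | p | 8 | 8 | 8 | r
E2 result:
y | x | d | a | b | z
(0 rows)
Witness: ('p', 'p', 2, 2, 3, 't') appears 1× in E1 but 0× in E2.

no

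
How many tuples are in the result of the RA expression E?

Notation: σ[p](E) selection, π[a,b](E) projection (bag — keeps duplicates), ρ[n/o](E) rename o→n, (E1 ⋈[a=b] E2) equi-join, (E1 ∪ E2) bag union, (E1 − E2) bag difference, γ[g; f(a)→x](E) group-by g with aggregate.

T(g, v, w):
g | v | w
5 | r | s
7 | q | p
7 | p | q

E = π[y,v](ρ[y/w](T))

Per-node cardinality:
  T → 3
  ρ[y/w](T) → 3
  π[y,v](ρ[y/w](T)) → 3

|E| = 3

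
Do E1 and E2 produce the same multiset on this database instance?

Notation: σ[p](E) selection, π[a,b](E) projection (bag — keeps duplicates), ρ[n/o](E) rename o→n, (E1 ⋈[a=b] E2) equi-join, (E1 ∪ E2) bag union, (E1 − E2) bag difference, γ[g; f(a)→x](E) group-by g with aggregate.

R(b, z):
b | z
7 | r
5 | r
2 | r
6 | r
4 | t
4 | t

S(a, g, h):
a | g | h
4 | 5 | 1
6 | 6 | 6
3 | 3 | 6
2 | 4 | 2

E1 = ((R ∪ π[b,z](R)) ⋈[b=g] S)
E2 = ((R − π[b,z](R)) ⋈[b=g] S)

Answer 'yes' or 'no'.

E1 subexpression sizes:
  R → 6
  R → 6
  π[b,z](R) → 6
  (R ∪ π[b,z](R)) → 12
  S → 4
  ((R ∪ π[b,z](R)) ⋈[b=g] S) → 8
E2 subexpression sizes:
  R → 6
  R → 6
  π[b,z](R) → 6
  (R − π[b,z](R)) → 0
  S → 4
  ((R − π[b,z](R)) ⋈[b=g] S) → 0

E1 result:
b | z | a | g | h
4 | t | 2 | 4 | 2
4 | t | 2 | 4 | 2
4 | t | 2 | 4 | 2
4 | t | 2 | 4 | 2
5 | r | 4 | 5 | 1
5 | r | 4 | 5 | 1
6 | r | 6 | 6 | 6
6 | r | 6 | 6 | 6
E2 result:
b | z | a | g | h
(0 rows)
Witness: (5, 'r', 4, 5, 1) appears 2× in E1 but 0× in E2.

no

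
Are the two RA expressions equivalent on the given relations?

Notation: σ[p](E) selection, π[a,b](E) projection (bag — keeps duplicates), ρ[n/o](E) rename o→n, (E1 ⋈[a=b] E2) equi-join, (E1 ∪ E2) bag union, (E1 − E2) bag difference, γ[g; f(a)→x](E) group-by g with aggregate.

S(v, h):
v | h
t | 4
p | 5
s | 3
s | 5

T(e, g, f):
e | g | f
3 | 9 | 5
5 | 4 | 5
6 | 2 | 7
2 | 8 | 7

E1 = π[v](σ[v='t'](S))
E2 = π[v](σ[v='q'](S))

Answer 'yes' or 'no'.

E1 subexpression sizes:
  S → 4
  σ[v='t'](S) → 1
  π[v](σ[v='t'](S)) → 1
E2 subexpression sizes:
  S → 4
  σ[v='q'](S) → 0
  π[v](σ[v='q'](S)) → 0

E1 result:
v
t
E2 result:
v
(0 rows)
Witness: ('t',) appears 1× in E1 but 0× in E2.

no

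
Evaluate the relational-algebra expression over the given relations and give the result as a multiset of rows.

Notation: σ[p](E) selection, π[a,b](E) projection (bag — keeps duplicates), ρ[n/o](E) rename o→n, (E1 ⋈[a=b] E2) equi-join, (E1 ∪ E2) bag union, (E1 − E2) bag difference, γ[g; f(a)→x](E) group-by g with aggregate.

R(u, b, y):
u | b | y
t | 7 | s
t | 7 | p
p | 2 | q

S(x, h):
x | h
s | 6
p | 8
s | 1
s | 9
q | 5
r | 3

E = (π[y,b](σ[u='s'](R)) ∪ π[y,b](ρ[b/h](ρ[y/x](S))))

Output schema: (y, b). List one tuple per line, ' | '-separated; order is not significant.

Row counts bottom-up:
  R → 3
  σ[u='s'](R) → 0
  π[y,b](σ[u='s'](R)) → 0
  S → 6
  ρ[y/x](S) → 6
  ρ[b/h](ρ[y/x](S)) → 6
  π[y,b](ρ[b/h](ρ[y/x](S))) → 6
  (π[y,b](σ[u='s'](R)) ∪ π[y,b](ρ[b/h](ρ[y/x](S)))) → 6

== RESULT ==
y | b
p | 8
q | 5
r | 3
s | 1
s | 6
s | 9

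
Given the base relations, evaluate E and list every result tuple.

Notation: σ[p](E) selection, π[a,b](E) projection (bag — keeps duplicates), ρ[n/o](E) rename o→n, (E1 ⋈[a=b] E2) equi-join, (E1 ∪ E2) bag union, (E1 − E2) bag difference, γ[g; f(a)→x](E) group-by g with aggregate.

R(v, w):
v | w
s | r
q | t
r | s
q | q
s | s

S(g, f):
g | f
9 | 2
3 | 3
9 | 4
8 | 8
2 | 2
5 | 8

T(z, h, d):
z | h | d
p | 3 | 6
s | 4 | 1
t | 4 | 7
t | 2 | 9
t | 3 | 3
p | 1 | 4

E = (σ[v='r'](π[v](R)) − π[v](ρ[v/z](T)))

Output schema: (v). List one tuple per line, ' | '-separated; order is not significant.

Stepwise |·|:
  R → 5
  π[v](R) → 5
  σ[v='r'](π[v](R)) → 1
  T → 6
  ρ[v/z](T) → 6
  π[v](ρ[v/z](T)) → 6
  (σ[v='r'](π[v](R)) − π[v](ρ[v/z](T))) → 1

== RESULT ==
v
r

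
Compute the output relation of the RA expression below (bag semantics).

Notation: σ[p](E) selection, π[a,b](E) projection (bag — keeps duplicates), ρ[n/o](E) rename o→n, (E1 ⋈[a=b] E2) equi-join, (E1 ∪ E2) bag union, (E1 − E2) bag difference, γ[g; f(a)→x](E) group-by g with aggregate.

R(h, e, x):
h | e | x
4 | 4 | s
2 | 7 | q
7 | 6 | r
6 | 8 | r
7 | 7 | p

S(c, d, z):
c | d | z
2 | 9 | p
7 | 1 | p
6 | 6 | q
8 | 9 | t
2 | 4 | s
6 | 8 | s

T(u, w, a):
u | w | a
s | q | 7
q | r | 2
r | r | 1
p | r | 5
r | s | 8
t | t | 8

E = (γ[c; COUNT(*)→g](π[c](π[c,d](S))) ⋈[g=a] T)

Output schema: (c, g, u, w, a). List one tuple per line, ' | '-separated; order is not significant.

Subexpression sizes:
  S → 6
  π[c,d](S) → 6
  π[c](π[c,d](S)) → 6
  γ[c; COUNT(*)→g](π[c](π[c,d](S))) → 4
  T → 6
  (γ[c; COUNT(*)→g](π[c](π[c,d](S))) ⋈[g=a] T) → 4

== RESULT ==
c | g | u | w | a
2 | 2 | q | r | 2
6 | 2 | q | r | 2
7 | 1 | r | r | 1
8 | 1 | r | r | 1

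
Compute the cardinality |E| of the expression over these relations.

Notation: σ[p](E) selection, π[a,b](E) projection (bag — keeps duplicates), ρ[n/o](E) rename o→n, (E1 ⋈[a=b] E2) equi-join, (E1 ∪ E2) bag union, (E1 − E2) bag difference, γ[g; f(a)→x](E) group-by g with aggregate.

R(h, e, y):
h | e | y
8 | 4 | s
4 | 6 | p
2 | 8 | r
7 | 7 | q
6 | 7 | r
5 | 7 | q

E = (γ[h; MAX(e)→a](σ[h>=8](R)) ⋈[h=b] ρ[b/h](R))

Stepwise |·|:
  R → 6
  σ[h>=8](R) → 1
  γ[h; MAX(e)→a](σ[h>=8](R)) → 1
  R → 6
  ρ[b/h](R) → 6
  (γ[h; MAX(e)→a](σ[h>=8](R)) ⋈[h=b] ρ[b/h](R)) → 1

|E| = 1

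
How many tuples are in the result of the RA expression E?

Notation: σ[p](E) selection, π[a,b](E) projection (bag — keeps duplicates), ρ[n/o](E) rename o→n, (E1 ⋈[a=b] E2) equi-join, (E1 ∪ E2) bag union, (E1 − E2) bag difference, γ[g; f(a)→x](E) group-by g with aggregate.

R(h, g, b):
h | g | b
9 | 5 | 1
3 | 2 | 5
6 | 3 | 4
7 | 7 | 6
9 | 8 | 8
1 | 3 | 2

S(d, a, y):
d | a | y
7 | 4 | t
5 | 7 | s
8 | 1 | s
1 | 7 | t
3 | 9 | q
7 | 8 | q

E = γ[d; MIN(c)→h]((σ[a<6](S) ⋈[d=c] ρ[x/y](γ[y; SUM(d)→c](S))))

Row counts bottom-up:
  S → 6
  σ[a<6](S) → 2
  S → 6
  γ[y; SUM(d)→c](S) → 3
  ρ[x/y](γ[y; SUM(d)→c](S)) → 3
  (σ[a<6](S) ⋈[d=c] ρ[x/y](γ[y; SUM(d)→c](S))) → 1
  γ[d; MIN(c)→h]((σ[a<6](S) ⋈[d=c] ρ[x/y](γ[y; SUM(d)→c](S)))) → 1

|E| = 1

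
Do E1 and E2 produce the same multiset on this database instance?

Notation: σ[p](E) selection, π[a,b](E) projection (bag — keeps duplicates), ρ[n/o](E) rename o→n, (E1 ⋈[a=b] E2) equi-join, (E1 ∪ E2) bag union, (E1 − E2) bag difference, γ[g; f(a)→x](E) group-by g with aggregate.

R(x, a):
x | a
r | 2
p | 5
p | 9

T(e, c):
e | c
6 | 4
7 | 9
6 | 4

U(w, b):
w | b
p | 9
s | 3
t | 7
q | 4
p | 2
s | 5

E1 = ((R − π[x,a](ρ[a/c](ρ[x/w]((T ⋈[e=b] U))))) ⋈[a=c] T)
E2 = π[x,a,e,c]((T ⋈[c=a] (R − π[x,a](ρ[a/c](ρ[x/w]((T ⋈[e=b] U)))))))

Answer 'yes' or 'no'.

E1 per-node cardinality:
  R → 3
  T → 3
  U → 6
  (T ⋈[e=b] U) → 1
  ρ[x/w]((T ⋈[e=b] U)) → 1
  ρ[a/c](ρ[x/w]((T ⋈[e=b] U))) → 1
  π[x,a](ρ[a/c](ρ[x/w]((T ⋈[e=b] U)))) → 1
  (R − π[x,a](ρ[a/c](ρ[x/w]((T ⋈[e=b] U))))) → 3
  T → 3
  ((R − π[x,a](ρ[a/c](ρ[x/w]((T ⋈[e=b] U))))) ⋈[a=c] T) → 1
E2 per-node cardinality:
  T → 3
  R → 3
  T → 3
  U → 6
  (T ⋈[e=b] U) → 1
  ρ[x/w]((T ⋈[e=b] U)) → 1
  ρ[a/c](ρ[x/w]((T ⋈[e=b] U))) → 1
  π[x,a](ρ[a/c](ρ[x/w]((T ⋈[e=b] U)))) → 1
  (R − π[x,a](ρ[a/c](ρ[x/w]((T ⋈[e=b] U))))) → 3
  (T ⋈[c=a] (R − π[x,a](ρ[a/c](ρ[x/w]((T ⋈[e=b] U)))))) → 1
  π[x,a,e,c]((T ⋈[c=a] (R − π[x,a](ρ[a/c](ρ[x/w]((T ⋈[e=b] U))))))) → 1

E1 and E2 produce the same multiset:
x | a | e | c
p | 9 | 7 | 9

yes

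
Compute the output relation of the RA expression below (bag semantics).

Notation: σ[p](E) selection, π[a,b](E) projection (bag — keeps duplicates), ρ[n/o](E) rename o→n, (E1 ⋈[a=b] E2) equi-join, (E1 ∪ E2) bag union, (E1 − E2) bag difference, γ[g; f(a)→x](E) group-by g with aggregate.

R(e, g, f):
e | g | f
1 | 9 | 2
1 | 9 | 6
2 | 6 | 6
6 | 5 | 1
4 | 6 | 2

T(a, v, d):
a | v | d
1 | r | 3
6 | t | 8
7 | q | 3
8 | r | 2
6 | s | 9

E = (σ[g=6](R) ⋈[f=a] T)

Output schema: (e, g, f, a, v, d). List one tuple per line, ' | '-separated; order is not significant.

Per-node cardinality:
  R → 5
  σ[g=6](R) → 2
  T → 5
  (σ[g=6](R) ⋈[f=a] T) → 2

== RESULT ==
e | g | f | a | v | d
2 | 6 | 6 | 6 | s | 9
2 | 6 | 6 | 6 | t | 8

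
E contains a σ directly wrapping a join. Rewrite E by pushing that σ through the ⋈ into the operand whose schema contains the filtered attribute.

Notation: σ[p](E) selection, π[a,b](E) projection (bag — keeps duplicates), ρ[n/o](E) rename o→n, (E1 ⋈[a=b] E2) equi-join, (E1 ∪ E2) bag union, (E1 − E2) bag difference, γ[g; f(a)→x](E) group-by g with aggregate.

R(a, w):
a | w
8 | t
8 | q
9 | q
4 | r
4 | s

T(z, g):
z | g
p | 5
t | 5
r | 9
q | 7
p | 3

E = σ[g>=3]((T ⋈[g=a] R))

σ filters on g, owned by the left side.
E' = (σ[g>=3](T) ⋈[g=a] R)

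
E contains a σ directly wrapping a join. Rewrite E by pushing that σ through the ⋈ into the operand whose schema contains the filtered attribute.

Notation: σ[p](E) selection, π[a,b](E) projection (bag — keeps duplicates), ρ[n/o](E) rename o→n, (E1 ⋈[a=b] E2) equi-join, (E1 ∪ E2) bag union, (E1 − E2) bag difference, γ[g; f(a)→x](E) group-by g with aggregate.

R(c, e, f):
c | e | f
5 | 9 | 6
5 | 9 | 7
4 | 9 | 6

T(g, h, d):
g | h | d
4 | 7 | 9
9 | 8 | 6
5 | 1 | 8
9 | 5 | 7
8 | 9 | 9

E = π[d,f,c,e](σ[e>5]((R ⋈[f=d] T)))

σ filters on e, owned by the left side.
E' = π[d,f,c,e]((σ[e>5](R) ⋈[f=d] T))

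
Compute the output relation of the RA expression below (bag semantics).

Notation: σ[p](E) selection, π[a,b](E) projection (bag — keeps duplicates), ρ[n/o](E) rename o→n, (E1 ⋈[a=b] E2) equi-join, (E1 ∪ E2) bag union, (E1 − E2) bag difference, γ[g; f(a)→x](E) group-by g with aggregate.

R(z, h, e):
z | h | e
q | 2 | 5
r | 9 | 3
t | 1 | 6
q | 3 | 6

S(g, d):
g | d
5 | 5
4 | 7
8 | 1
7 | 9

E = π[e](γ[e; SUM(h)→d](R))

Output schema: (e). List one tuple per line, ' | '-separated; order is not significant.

Subexpression sizes:
  R → 4
  γ[e; SUM(h)→d](R) → 3
  π[e](γ[e; SUM(h)→d](R)) → 3

== RESULT ==
e
3
5
6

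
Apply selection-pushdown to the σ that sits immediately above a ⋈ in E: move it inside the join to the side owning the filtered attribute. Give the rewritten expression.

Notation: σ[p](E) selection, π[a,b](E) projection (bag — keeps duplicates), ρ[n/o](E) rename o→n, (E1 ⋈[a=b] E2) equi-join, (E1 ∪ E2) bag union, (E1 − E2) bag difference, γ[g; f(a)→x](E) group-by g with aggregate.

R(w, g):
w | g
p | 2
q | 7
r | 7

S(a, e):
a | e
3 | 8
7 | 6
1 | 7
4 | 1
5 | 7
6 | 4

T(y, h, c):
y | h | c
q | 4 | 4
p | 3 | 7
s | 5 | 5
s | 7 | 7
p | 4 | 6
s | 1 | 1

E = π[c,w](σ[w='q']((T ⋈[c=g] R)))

σ filters on w, owned by the right side.
E' = π[c,w]((T ⋈[c=g] σ[w='q'](R)))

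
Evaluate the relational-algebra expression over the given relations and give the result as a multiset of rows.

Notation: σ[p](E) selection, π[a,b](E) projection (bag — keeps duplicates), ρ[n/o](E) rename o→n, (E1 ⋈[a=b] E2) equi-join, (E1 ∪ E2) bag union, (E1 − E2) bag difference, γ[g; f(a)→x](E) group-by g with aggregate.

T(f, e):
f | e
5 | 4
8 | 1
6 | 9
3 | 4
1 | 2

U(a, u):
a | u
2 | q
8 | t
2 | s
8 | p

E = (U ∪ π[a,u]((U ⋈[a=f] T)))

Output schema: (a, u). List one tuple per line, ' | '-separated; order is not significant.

Row counts bottom-up:
  U → 4
  U → 4
  T → 5
  (U ⋈[a=f] T) → 2
  π[a,u]((U ⋈[a=f] T)) → 2
  (U ∪ π[a,u]((U ⋈[a=f] T))) → 6

== RESULT ==
a | u
2 | q
2 | s
8 | p
8 | p
8 | t
8 | t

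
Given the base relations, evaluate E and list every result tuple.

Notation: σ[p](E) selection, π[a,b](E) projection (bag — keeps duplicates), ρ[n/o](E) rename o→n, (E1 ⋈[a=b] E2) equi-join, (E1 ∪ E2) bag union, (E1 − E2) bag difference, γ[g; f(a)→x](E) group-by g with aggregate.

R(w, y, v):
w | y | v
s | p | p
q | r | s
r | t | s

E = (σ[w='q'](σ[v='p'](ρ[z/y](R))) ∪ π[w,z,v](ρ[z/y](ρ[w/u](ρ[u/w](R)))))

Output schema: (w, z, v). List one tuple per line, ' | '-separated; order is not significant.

Stepwise |·|:
  R → 3
  ρ[z/y](R) → 3
  σ[v='p'](ρ[z/y](R)) → 1
  σ[w='q'](σ[v='p'](ρ[z/y](R))) → 0
  R → 3
  ρ[u/w](R) → 3
  ρ[w/u](ρ[u/w](R)) → 3
  ρ[z/y](ρ[w/u](ρ[u/w](R))) → 3
  π[w,z,v](ρ[z/y](ρ[w/u](ρ[u/w](R)))) → 3
  (σ[w='q'](σ[v='p'](ρ[z/y](R))) ∪ π[w,z,v](ρ[z/y](ρ[w/u](ρ[u/w](R))))) → 3

== RESULT ==
w | z | v
q | r | s
r | t | s
s | p | p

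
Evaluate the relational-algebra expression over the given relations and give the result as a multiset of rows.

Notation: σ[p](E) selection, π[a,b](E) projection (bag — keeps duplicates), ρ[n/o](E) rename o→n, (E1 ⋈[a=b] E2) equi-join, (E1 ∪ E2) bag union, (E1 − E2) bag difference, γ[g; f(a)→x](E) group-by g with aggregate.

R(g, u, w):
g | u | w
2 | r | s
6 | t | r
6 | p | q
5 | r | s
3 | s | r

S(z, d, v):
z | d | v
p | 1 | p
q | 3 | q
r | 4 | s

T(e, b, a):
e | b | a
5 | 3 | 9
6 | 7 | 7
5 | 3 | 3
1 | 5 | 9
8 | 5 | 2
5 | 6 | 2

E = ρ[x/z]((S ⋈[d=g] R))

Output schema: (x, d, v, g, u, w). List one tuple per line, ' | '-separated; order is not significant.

Row counts bottom-up:
  S → 3
  R → 5
  (S ⋈[d=g] R) → 1
  ρ[x/z]((S ⋈[d=g] R)) → 1

== RESULT ==
x | d | v | g | u | w
q | 3 | q | 3 | s | r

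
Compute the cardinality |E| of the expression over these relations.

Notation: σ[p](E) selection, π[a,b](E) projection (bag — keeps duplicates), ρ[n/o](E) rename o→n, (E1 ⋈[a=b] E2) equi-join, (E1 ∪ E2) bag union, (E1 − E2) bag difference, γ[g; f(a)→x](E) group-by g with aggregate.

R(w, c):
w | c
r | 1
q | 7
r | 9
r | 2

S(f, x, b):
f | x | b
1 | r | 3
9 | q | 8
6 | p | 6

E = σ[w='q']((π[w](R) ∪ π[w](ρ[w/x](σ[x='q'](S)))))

Row counts bottom-up:
  R → 4
  π[w](R) → 4
  S → 3
  σ[x='q'](S) → 1
  ρ[w/x](σ[x='q'](S)) → 1
  π[w](ρ[w/x](σ[x='q'](S))) → 1
  (π[w](R) ∪ π[w](ρ[w/x](σ[x='q'](S)))) → 5
  σ[w='q']((π[w](R) ∪ π[w](ρ[w/x](σ[x='q'](S))))) → 2

|E| = 2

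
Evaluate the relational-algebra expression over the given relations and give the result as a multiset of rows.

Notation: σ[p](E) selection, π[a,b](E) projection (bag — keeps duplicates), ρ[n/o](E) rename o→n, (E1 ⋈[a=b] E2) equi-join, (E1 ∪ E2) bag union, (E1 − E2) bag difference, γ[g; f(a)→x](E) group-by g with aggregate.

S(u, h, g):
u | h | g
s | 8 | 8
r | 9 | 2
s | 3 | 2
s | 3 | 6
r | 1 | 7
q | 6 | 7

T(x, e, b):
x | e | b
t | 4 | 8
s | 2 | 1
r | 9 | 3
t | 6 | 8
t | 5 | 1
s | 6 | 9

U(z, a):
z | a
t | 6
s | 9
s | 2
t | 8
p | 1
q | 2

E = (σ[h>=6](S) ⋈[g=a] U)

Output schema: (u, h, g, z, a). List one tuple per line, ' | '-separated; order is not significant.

Per-node cardinality:
  S → 6
  σ[h>=6](S) → 3
  U → 6
  (σ[h>=6](S) ⋈[g=a] U) → 3

== RESULT ==
u | h | g | z | a
r | 9 | 2 | q | 2
r | 9 | 2 | s | 2
s | 8 | 8 | t | 8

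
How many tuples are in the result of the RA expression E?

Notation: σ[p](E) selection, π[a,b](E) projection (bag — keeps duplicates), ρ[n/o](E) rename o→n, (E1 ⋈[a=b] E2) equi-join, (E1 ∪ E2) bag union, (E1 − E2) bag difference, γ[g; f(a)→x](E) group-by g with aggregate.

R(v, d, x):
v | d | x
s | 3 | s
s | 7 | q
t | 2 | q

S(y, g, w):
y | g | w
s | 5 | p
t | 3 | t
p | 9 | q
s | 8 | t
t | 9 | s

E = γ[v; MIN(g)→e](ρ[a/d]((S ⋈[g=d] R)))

Stepwise |·|:
  S → 5
  R → 3
  (S ⋈[g=d] R) → 1
  ρ[a/d]((S ⋈[g=d] R)) → 1
  γ[v; MIN(g)→e](ρ[a/d]((S ⋈[g=d] R))) → 1

|E| = 1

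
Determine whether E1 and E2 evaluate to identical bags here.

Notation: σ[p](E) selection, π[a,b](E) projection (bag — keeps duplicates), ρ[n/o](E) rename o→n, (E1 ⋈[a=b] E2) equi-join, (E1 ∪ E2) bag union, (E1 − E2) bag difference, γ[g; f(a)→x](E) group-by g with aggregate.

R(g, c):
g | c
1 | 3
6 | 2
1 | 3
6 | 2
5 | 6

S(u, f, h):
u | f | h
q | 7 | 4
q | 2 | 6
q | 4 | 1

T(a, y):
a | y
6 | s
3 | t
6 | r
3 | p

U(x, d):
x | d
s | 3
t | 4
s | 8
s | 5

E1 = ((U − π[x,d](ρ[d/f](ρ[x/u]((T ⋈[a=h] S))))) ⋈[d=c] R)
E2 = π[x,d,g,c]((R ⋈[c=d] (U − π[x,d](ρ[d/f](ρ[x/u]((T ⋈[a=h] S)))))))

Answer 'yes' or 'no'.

E1 subexpression sizes:
  U → 4
  T → 4
  S → 3
  (T ⋈[a=h] S) → 2
  ρ[x/u]((T ⋈[a=h] S)) → 2
  ρ[d/f](ρ[x/u]((T ⋈[a=h] S))) → 2
  π[x,d](ρ[d/f](ρ[x/u]((T ⋈[a=h] S)))) → 2
  (U − π[x,d](ρ[d/f](ρ[x/u]((T ⋈[a=h] S))))) → 4
  R → 5
  ((U − π[x,d](ρ[d/f](ρ[x/u]((T ⋈[a=h] S))))) ⋈[d=c] R) → 2
E2 subexpression sizes:
  R → 5
  U → 4
  T → 4
  S → 3
  (T ⋈[a=h] S) → 2
  ρ[x/u]((T ⋈[a=h] S)) → 2
  ρ[d/f](ρ[x/u]((T ⋈[a=h] S))) → 2
  π[x,d](ρ[d/f](ρ[x/u]((T ⋈[a=h] S)))) → 2
  (U − π[x,d](ρ[d/f](ρ[x/u]((T ⋈[a=h] S))))) → 4
  (R ⋈[c=d] (U − π[x,d](ρ[d/f](ρ[x/u]((T ⋈[a=h] S)))))) → 2
  π[x,d,g,c]((R ⋈[c=d] (U − π[x,d](ρ[d/f](ρ[x/u]((T ⋈[a=h] S))))))) → 2

E1 and E2 produce the same multiset:
x | d | g | c
s | 3 | 1 | 3
s | 3 | 1 | 3

yes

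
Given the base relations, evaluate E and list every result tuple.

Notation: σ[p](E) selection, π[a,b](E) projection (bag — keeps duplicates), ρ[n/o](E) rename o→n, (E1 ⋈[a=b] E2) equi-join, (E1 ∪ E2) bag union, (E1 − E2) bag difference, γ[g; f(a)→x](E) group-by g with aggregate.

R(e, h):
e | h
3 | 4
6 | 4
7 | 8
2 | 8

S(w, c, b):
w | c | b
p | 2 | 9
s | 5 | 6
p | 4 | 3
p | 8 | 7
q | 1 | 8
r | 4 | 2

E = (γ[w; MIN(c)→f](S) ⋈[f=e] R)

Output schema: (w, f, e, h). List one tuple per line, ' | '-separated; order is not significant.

Stepwise |·|:
  S → 6
  γ[w; MIN(c)→f](S) → 4
  R → 4
  (γ[w; MIN(c)→f](S) ⋈[f=e] R) → 1

== RESULT ==
w | f | e | h
p | 2 | 2 | 8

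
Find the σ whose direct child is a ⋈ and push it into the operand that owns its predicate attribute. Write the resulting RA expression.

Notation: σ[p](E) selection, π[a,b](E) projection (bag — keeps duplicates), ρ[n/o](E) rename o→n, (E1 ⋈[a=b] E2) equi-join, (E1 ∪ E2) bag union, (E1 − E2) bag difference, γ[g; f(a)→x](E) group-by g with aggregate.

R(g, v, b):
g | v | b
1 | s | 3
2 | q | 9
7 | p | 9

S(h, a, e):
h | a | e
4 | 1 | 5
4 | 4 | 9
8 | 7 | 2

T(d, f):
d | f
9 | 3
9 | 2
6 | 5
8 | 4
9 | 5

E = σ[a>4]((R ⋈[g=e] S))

σ filters on a, owned by the right side.
E' = (R ⋈[g=e] σ[a>4](S))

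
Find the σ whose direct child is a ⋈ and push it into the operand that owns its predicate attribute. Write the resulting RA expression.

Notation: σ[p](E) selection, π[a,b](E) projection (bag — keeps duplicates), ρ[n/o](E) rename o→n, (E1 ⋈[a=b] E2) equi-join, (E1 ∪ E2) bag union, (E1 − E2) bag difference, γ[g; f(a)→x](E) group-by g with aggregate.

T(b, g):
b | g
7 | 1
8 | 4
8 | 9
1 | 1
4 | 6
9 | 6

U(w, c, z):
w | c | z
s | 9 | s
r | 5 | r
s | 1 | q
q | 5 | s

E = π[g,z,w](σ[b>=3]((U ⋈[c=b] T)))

σ filters on b, owned by the right side.
E' = π[g,z,w]((U ⋈[c=b] σ[b>=3](T)))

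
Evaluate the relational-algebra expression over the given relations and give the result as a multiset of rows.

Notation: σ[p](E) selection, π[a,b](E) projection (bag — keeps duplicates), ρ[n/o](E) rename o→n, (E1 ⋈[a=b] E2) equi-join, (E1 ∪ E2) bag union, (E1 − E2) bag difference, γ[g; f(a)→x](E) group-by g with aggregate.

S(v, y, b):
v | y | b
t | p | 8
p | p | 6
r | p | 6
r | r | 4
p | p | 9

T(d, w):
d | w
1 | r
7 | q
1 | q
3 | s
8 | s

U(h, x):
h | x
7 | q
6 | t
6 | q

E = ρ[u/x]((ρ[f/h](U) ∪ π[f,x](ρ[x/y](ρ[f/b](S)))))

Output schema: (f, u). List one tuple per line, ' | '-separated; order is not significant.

Subexpression sizes:
  U → 3
  ρ[f/h](U) → 3
  S → 5
  ρ[f/b](S) → 5
  ρ[x/y](ρ[f/b](S)) → 5
  π[f,x](ρ[x/y](ρ[f/b](S))) → 5
  (ρ[f/h](U) ∪ π[f,x](ρ[x/y](ρ[f/b](S)))) → 8
  ρ[u/x]((ρ[f/h](U) ∪ π[f,x](ρ[x/y](ρ[f/b](S))))) → 8

== RESULT ==
f | u
4 | r
6 | p
6 | p
6 | q
6 | t
7 | q
8 | p
9 | p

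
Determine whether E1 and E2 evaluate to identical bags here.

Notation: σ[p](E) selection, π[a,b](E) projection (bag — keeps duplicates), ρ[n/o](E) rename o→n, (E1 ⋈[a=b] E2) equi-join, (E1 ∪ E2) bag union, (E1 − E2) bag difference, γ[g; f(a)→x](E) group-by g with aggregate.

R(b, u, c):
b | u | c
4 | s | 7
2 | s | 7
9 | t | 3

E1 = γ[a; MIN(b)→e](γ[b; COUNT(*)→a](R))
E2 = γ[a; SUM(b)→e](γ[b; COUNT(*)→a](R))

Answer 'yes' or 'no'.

E1 row counts bottom-up:
  R → 3
  γ[b; COUNT(*)→a](R) → 3
  γ[a; MIN(b)→e](γ[b; COUNT(*)→a](R)) → 1
E2 row counts bottom-up:
  R → 3
  γ[b; COUNT(*)→a](R) → 3
  γ[a; SUM(b)→e](γ[b; COUNT(*)→a](R)) → 1

E1 result:
a | e
1 | 2
E2 result:
a | e
1 | 15
Witness: (1, 2) appears 1× in E1 but 0× in E2.

no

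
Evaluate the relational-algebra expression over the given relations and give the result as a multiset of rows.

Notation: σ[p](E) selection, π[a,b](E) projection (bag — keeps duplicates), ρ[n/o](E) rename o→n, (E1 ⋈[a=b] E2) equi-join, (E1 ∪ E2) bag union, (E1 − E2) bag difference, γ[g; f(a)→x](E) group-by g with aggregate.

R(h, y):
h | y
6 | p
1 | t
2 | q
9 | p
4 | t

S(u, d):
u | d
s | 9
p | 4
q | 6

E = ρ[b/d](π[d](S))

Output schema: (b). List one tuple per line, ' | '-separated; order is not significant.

Row counts bottom-up:
  S → 3
  π[d](S) → 3
  ρ[b/d](π[d](S)) → 3

== RESULT ==
b
4
6
9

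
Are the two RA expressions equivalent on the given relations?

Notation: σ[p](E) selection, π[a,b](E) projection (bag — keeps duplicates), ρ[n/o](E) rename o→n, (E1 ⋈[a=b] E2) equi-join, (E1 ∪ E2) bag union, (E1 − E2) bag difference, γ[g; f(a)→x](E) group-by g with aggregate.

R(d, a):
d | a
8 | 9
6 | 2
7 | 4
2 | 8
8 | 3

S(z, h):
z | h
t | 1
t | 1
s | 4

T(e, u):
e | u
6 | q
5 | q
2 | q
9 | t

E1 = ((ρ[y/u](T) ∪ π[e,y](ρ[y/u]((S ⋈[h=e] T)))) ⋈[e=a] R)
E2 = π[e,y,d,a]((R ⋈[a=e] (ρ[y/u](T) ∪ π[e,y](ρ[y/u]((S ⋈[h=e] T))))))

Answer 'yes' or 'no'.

E1 subexpression sizes:
  T → 4
  ρ[y/u](T) → 4
  S → 3
  T → 4
  (S ⋈[h=e] T) → 0
  ρ[y/u]((S ⋈[h=e] T)) → 0
  π[e,y](ρ[y/u]((S ⋈[h=e] T))) → 0
  (ρ[y/u](T) ∪ π[e,y](ρ[y/u]((S ⋈[h=e] T)))) → 4
  R → 5
  ((ρ[y/u](T) ∪ π[e,y](ρ[y/u]((S ⋈[h=e] T)))) ⋈[e=a] R) → 2
E2 subexpression sizes:
  R → 5
  T → 4
  ρ[y/u](T) → 4
  S → 3
  T → 4
  (S ⋈[h=e] T) → 0
  ρ[y/u]((S ⋈[h=e] T)) → 0
  π[e,y](ρ[y/u]((S ⋈[h=e] T))) → 0
  (ρ[y/u](T) ∪ π[e,y](ρ[y/u]((S ⋈[h=e] T)))) → 4
  (R ⋈[a=e] (ρ[y/u](T) ∪ π[e,y](ρ[y/u]((S ⋈[h=e] T))))) → 2
  π[e,y,d,a]((R ⋈[a=e] (ρ[y/u](T) ∪ π[e,y](ρ[y/u]((S ⋈[h=e] T)))))) → 2

E1 and E2 produce the same multiset:
e | y | d | a
2 | q | 6 | 2
9 | t | 8 | 9

yes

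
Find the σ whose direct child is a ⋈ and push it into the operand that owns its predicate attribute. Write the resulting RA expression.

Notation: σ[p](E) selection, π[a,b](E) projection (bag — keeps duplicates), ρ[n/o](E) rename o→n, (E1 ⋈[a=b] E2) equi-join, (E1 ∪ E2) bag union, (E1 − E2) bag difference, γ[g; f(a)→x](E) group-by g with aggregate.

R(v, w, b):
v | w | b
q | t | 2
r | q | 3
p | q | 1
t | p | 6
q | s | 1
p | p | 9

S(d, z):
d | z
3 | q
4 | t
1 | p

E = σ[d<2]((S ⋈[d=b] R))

σ filters on d, owned by the left side.
E' = (σ[d<2](S) ⋈[d=b] R)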